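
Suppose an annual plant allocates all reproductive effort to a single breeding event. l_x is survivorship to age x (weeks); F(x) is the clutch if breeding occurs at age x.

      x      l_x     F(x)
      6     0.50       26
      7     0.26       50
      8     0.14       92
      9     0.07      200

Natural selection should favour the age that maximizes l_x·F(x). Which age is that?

Expected offspring if breeding at age x = l_x × F(x):
  age 6: 0.50 × 26 = 13.000
  age 7: 0.26 × 50 = 13.000
  age 8: 0.14 × 92 = 12.880
  age 9: 0.07 × 200 = 14.000
Maximum at age 9 (14.000).

9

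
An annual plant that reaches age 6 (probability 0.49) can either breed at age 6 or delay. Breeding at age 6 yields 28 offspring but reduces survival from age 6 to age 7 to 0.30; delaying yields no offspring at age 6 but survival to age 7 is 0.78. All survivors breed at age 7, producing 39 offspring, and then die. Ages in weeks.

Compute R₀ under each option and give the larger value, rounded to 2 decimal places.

19.45

breed at age 6: R₀ = 0.49 × (28 + 0.30 × 39) = 0.49 × 39.7000 = 19.4530
delay to age 7: R₀ = 0.49 × (0.78 × 39) = 0.49 × 30.4200 = 14.9058
Higher: breed at age 6 (19.4530).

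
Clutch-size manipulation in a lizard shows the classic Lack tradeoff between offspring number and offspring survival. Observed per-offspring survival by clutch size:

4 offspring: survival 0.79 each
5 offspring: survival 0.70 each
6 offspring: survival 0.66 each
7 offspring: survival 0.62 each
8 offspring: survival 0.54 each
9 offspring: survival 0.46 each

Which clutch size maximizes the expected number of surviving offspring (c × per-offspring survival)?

7

Expected surviving offspring = c × s(c):
  c=4: 4 × 0.79 = 3.160
  c=5: 5 × 0.70 = 3.500
  c=6: 6 × 0.66 = 3.960
  c=7: 7 × 0.62 = 4.340
  c=8: 8 × 0.54 = 4.320
  c=9: 9 × 0.46 = 4.140
Maximum at c = 7 (4.340 surviving offspring).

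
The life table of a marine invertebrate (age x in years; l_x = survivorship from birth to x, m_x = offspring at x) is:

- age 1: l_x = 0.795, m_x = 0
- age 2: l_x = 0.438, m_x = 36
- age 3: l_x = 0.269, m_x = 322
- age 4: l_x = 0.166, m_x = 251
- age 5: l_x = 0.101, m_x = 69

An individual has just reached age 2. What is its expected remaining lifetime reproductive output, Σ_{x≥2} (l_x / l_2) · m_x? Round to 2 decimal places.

l_2 = 0.438. Conditional survival from age 2 to x is l_x / l_2.
  x=2: (0.438/0.438) × 36 = 36.0000
  x=3: (0.269/0.438) × 322 = 197.7580
  x=4: (0.166/0.438) × 251 = 95.1279
  x=5: (0.101/0.438) × 69 = 15.9110
Sum = 36.0000 + 197.7580 + 95.1279 + 15.9110 = 344.7968

344.80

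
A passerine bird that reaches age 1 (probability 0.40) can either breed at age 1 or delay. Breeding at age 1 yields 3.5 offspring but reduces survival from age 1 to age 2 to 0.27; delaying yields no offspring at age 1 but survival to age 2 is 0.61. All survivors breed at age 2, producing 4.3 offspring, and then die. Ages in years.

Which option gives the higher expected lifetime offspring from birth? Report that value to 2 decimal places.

1.86

breed at age 1: R₀ = 0.40 × (3.5 + 0.27 × 4.3) = 0.40 × 4.6610 = 1.8644
delay to age 2: R₀ = 0.40 × (0.61 × 4.3) = 0.40 × 2.6230 = 1.0492
Higher: breed at age 1 (1.8644).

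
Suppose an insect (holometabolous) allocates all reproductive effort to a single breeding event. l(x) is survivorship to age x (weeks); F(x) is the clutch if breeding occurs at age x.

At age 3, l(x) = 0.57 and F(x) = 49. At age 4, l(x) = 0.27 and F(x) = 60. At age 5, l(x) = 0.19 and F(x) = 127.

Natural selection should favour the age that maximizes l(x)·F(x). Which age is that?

Expected offspring if breeding at age x = l(x) × F(x):
  age 3: 0.57 × 49 = 27.930
  age 4: 0.27 × 60 = 16.200
  age 5: 0.19 × 127 = 24.130
Maximum at age 3 (27.930).

3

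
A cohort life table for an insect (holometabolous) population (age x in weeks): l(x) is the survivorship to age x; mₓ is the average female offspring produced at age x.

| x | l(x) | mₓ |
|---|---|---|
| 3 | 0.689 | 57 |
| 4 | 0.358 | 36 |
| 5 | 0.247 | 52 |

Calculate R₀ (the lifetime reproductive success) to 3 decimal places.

R₀ = Σ l(x) mₓ:
  age 3: 0.689 × 57 = 39.2730
  age 4: 0.358 × 36 = 12.8880
  age 5: 0.247 × 52 = 12.8440
R₀ = 39.2730 + 12.8880 + 12.8440 = 65.0050

65.005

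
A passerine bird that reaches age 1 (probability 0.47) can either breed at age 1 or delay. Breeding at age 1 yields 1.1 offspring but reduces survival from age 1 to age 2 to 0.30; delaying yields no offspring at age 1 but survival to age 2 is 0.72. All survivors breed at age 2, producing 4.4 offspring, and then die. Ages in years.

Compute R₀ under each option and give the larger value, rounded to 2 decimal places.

1.49

breed at age 1: R₀ = 0.47 × (1.1 + 0.30 × 4.4) = 0.47 × 2.4200 = 1.1374
delay to age 2: R₀ = 0.47 × (0.72 × 4.4) = 0.47 × 3.1680 = 1.4890
Higher: delay to age 2 (1.4890).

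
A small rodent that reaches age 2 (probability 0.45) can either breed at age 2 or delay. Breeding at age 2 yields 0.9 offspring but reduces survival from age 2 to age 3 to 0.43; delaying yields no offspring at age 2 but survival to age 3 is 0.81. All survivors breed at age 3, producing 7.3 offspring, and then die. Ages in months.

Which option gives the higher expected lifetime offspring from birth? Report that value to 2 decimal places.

2.66

breed at age 2: R₀ = 0.45 × (0.9 + 0.43 × 7.3) = 0.45 × 4.0390 = 1.8175
delay to age 3: R₀ = 0.45 × (0.81 × 7.3) = 0.45 × 5.9130 = 2.6609
Higher: delay to age 3 (2.6609).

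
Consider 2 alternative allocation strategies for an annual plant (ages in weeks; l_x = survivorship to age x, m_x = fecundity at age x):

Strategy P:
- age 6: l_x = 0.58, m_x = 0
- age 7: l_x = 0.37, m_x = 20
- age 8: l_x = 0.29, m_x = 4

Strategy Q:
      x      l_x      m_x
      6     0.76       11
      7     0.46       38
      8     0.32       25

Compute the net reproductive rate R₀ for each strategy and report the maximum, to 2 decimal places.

Strategy P: R₀ = 0.58×0 + 0.37×20 + 0.29×4 = 8.5600
Strategy Q: R₀ = 0.76×11 + 0.46×38 + 0.32×25 = 33.8400
Highest R₀: strategy Q with 33.8400.

33.84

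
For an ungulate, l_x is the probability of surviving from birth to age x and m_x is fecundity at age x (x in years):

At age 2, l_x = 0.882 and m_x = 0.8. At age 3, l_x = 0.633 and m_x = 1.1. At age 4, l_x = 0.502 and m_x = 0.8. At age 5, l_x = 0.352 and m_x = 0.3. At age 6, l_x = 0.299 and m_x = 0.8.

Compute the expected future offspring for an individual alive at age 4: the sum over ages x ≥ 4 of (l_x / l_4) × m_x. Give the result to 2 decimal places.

l_4 = 0.502. Conditional survival from age 4 to x is l_x / l_4.
  x=4: (0.502/0.502) × 0.8 = 0.8000
  x=5: (0.352/0.502) × 0.3 = 0.2104
  x=6: (0.299/0.502) × 0.8 = 0.4765
Sum = 0.8000 + 0.2104 + 0.4765 = 1.4869

1.49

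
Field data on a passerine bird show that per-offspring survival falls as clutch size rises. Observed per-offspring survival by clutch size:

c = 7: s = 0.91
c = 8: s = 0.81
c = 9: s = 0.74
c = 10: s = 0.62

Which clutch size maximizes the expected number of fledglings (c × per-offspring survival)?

9

Expected fledglings = c × s(c):
  c=7: 7 × 0.91 = 6.370
  c=8: 8 × 0.81 = 6.480
  c=9: 9 × 0.74 = 6.660
  c=10: 10 × 0.62 = 6.200
Maximum at c = 9 (6.660 fledglings).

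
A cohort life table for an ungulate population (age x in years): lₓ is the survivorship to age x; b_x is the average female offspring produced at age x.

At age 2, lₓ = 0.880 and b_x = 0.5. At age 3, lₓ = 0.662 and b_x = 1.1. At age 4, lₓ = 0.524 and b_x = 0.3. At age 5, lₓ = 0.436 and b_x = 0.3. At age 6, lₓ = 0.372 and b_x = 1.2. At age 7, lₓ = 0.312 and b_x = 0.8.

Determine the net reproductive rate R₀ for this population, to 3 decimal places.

R₀ = Σ lₓ b_x:
  age 2: 0.880 × 0.5 = 0.4400
  age 3: 0.662 × 1.1 = 0.7282
  age 4: 0.524 × 0.3 = 0.1572
  age 5: 0.436 × 0.3 = 0.1308
  age 6: 0.372 × 1.2 = 0.4464
  age 7: 0.312 × 0.8 = 0.2496
R₀ = 0.4400 + 0.7282 + 0.1572 + 0.1308 + 0.4464 + 0.2496 = 2.1522

2.152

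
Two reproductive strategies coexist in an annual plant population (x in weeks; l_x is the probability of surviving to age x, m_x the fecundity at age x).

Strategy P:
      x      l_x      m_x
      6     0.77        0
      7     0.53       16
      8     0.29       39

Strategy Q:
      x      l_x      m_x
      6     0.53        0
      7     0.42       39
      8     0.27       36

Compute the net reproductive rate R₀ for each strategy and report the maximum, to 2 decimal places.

26.10

Strategy P: R₀ = 0.77×0 + 0.53×16 + 0.29×39 = 19.7900
Strategy Q: R₀ = 0.53×0 + 0.42×39 + 0.27×36 = 26.1000
Highest R₀: strategy Q with 26.1000.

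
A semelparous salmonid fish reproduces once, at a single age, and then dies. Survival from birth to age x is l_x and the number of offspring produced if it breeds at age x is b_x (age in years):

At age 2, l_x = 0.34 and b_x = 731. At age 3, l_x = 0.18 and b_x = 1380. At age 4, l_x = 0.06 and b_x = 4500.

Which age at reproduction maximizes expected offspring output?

4

Expected offspring if breeding at age x = l_x × b_x:
  age 2: 0.34 × 731 = 248.540
  age 3: 0.18 × 1380 = 248.400
  age 4: 0.06 × 4500 = 270.000
Maximum at age 4 (270.000).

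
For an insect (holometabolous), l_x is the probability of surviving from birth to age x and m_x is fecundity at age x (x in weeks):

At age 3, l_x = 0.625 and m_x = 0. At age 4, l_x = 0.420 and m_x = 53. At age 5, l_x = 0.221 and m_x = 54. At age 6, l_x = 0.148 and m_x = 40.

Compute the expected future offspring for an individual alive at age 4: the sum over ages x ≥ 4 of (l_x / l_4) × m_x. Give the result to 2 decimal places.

l_4 = 0.420. Conditional survival from age 4 to x is l_x / l_4.
  x=4: (0.420/0.420) × 53 = 53.0000
  x=5: (0.221/0.420) × 54 = 28.4143
  x=6: (0.148/0.420) × 40 = 14.0952
Sum = 53.0000 + 28.4143 + 14.0952 = 95.5095

95.51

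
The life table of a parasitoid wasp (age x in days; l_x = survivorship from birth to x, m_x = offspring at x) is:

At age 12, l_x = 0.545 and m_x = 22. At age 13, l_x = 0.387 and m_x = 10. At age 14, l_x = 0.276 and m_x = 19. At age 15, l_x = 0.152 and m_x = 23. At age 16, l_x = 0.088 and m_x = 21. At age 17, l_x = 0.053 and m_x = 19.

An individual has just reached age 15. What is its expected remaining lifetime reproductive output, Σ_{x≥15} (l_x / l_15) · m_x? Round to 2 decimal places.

l_15 = 0.152. Conditional survival from age 15 to x is l_x / l_15.
  x=15: (0.152/0.152) × 23 = 23.0000
  x=16: (0.088/0.152) × 21 = 12.1579
  x=17: (0.053/0.152) × 19 = 6.6250
Sum = 23.0000 + 12.1579 + 6.6250 = 41.7829

41.78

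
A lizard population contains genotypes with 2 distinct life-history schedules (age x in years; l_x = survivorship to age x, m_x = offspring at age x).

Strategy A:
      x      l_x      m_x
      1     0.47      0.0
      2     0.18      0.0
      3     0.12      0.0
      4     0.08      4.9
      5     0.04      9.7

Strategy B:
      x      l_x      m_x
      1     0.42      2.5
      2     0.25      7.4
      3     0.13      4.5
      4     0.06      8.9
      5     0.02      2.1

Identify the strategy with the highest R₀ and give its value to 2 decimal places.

4.06

Strategy A: R₀ = 0.47×0.0 + 0.18×0.0 + 0.12×0.0 + 0.08×4.9 + 0.04×9.7 = 0.7800
Strategy B: R₀ = 0.42×2.5 + 0.25×7.4 + 0.13×4.5 + 0.06×8.9 + 0.02×2.1 = 4.0610
Highest R₀: strategy B with 4.0610.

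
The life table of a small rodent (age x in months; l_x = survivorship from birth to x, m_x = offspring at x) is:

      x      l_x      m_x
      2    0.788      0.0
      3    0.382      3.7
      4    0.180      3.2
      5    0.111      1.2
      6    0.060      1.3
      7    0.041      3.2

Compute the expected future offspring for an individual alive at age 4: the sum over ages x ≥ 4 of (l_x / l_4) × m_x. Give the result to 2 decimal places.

5.10

l_4 = 0.180. Conditional survival from age 4 to x is l_x / l_4.
  x=4: (0.180/0.180) × 3.2 = 3.2000
  x=5: (0.111/0.180) × 1.2 = 0.7400
  x=6: (0.060/0.180) × 1.3 = 0.4333
  x=7: (0.041/0.180) × 3.2 = 0.7289
Sum = 3.2000 + 0.7400 + 0.4333 + 0.7289 = 5.1022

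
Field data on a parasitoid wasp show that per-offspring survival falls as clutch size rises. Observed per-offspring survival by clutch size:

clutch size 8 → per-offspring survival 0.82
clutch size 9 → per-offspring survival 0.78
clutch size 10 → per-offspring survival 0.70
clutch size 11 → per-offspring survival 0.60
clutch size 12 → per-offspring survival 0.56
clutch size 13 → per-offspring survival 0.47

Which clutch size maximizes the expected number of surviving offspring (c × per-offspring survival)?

Expected surviving offspring = c × s(c):
  c=8: 8 × 0.82 = 6.560
  c=9: 9 × 0.78 = 7.020
  c=10: 10 × 0.70 = 7.000
  c=11: 11 × 0.60 = 6.600
  c=12: 12 × 0.56 = 6.720
  c=13: 13 × 0.47 = 6.110
Maximum at c = 9 (7.020 surviving offspring).

9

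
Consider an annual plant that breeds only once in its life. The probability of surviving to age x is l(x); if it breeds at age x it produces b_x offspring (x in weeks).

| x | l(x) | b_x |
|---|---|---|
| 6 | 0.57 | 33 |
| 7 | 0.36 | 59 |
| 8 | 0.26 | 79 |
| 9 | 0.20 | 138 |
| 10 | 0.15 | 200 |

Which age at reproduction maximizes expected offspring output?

10

Expected offspring if breeding at age x = l(x) × b_x:
  age 6: 0.57 × 33 = 18.810
  age 7: 0.36 × 59 = 21.240
  age 8: 0.26 × 79 = 20.540
  age 9: 0.20 × 138 = 27.600
  age 10: 0.15 × 200 = 30.000
Maximum at age 10 (30.000).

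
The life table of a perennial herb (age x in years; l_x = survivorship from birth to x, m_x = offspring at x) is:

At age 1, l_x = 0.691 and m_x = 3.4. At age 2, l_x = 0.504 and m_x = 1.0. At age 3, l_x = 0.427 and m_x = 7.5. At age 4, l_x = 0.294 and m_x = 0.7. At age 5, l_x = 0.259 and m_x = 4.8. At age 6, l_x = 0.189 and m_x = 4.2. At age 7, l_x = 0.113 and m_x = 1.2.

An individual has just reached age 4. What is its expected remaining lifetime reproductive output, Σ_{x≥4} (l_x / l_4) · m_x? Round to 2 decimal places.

8.09

l_4 = 0.294. Conditional survival from age 4 to x is l_x / l_4.
  x=4: (0.294/0.294) × 0.7 = 0.7000
  x=5: (0.259/0.294) × 4.8 = 4.2286
  x=6: (0.189/0.294) × 4.2 = 2.7000
  x=7: (0.113/0.294) × 1.2 = 0.4612
Sum = 0.7000 + 4.2286 + 2.7000 + 0.4612 = 8.0898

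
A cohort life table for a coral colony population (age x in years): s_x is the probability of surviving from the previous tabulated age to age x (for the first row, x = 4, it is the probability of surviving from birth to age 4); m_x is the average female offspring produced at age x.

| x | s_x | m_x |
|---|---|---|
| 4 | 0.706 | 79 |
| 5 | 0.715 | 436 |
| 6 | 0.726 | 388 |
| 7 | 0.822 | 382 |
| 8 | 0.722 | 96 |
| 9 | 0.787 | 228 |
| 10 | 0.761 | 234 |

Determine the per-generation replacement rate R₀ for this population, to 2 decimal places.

623.52

Survivorship from birth: l_x = s_4·s_5·…·s_x.
  l_4 = 0.70600
  l_5 = 0.50479
  l_6 = 0.36648
  l_7 = 0.30124
  l_8 = 0.21750
  l_9 = 0.17117
  l_10 = 0.13026
R₀ = Σ l_x m_x:
  age 4: 0.70600 × 79 = 55.7740
  age 5: 0.50479 × 436 = 220.0884
  age 6: 0.36648 × 388 = 142.1942
  age 7: 0.30124 × 382 = 115.0737
  age 8: 0.21750 × 96 = 20.8800
  age 9: 0.17117 × 228 = 39.0268
  age 10: 0.13026 × 234 = 30.4808
R₀ = 55.7740 + 220.0884 + 142.1942 + 115.0737 + 20.8800 + 39.0268 + 30.4808 = 623.5180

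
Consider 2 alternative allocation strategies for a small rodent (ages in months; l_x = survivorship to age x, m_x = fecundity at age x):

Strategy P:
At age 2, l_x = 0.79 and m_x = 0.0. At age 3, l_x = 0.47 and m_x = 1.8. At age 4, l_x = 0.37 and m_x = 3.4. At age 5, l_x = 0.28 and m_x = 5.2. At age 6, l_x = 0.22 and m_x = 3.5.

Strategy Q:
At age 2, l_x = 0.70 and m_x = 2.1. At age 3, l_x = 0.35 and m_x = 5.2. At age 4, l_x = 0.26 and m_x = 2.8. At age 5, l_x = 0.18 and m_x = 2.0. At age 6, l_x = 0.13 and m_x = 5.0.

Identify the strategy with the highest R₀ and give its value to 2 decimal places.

5.03

Strategy P: R₀ = 0.79×0.0 + 0.47×1.8 + 0.37×3.4 + 0.28×5.2 + 0.22×3.5 = 4.3300
Strategy Q: R₀ = 0.70×2.1 + 0.35×5.2 + 0.26×2.8 + 0.18×2.0 + 0.13×5.0 = 5.0280
Highest R₀: strategy Q with 5.0280.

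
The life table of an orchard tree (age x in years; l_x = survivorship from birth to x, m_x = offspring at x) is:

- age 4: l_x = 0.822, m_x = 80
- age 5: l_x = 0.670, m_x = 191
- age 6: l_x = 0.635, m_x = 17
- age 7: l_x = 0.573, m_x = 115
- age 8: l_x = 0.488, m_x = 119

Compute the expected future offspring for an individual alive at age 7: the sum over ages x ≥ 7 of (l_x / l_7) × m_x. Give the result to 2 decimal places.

216.35

l_7 = 0.573. Conditional survival from age 7 to x is l_x / l_7.
  x=7: (0.573/0.573) × 115 = 115.0000
  x=8: (0.488/0.573) × 119 = 101.3473
Sum = 115.0000 + 101.3473 = 216.3473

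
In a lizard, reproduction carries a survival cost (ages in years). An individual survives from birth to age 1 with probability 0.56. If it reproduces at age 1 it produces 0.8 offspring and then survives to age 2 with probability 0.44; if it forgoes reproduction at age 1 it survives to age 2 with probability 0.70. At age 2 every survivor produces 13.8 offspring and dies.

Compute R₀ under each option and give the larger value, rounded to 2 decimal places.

breed at age 1: R₀ = 0.56 × (0.8 + 0.44 × 13.8) = 0.56 × 6.8720 = 3.8483
delay to age 2: R₀ = 0.56 × (0.70 × 13.8) = 0.56 × 9.6600 = 5.4096
Higher: delay to age 2 (5.4096).

5.41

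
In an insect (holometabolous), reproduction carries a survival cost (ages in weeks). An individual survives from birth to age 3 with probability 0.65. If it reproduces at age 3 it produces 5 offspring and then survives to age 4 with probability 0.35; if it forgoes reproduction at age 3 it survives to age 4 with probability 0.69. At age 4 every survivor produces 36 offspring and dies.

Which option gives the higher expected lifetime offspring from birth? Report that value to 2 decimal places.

breed at age 3: R₀ = 0.65 × (5 + 0.35 × 36) = 0.65 × 17.6000 = 11.4400
delay to age 4: R₀ = 0.65 × (0.69 × 36) = 0.65 × 24.8400 = 16.1460
Higher: delay to age 4 (16.1460).

16.15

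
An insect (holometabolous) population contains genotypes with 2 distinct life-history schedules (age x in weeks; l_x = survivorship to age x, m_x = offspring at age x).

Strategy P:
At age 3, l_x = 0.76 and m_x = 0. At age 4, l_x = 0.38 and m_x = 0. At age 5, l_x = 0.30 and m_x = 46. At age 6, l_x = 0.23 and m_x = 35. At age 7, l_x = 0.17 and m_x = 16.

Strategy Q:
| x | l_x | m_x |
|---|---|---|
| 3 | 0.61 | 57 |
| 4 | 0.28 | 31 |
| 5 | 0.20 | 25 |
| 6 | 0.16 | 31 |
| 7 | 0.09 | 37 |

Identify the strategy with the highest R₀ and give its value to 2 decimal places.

56.74

Strategy P: R₀ = 0.76×0 + 0.38×0 + 0.30×46 + 0.23×35 + 0.17×16 = 24.5700
Strategy Q: R₀ = 0.61×57 + 0.28×31 + 0.20×25 + 0.16×31 + 0.09×37 = 56.7400
Highest R₀: strategy Q with 56.7400.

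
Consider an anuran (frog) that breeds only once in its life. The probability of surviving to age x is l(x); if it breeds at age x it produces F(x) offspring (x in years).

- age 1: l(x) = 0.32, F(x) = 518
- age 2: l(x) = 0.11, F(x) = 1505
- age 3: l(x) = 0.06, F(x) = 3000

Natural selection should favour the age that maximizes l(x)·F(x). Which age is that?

3

Expected offspring if breeding at age x = l(x) × F(x):
  age 1: 0.32 × 518 = 165.760
  age 2: 0.11 × 1505 = 165.550
  age 3: 0.06 × 3000 = 180.000
Maximum at age 3 (180.000).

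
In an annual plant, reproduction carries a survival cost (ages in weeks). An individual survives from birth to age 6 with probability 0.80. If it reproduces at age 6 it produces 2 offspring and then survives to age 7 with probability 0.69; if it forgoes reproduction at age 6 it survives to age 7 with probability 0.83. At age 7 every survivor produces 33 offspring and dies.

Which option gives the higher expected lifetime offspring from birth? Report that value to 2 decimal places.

21.91

breed at age 6: R₀ = 0.80 × (2 + 0.69 × 33) = 0.80 × 24.7700 = 19.8160
delay to age 7: R₀ = 0.80 × (0.83 × 33) = 0.80 × 27.3900 = 21.9120
Higher: delay to age 7 (21.9120).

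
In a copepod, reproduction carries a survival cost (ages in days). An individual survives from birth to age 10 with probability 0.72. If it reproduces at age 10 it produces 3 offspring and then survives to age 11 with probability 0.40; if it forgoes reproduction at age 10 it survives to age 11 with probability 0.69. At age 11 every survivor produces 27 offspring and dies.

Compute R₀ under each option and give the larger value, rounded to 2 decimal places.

breed at age 10: R₀ = 0.72 × (3 + 0.40 × 27) = 0.72 × 13.8000 = 9.9360
delay to age 11: R₀ = 0.72 × (0.69 × 27) = 0.72 × 18.6300 = 13.4136
Higher: delay to age 11 (13.4136).

13.41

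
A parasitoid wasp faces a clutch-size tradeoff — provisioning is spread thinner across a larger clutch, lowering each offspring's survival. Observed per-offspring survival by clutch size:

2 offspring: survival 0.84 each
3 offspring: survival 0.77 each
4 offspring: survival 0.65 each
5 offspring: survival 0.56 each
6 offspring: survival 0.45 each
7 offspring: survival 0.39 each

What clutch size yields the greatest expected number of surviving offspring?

Expected surviving offspring = c × s(c):
  c=2: 2 × 0.84 = 1.680
  c=3: 3 × 0.77 = 2.310
  c=4: 4 × 0.65 = 2.600
  c=5: 5 × 0.56 = 2.800
  c=6: 6 × 0.45 = 2.700
  c=7: 7 × 0.39 = 2.730
Maximum at c = 5 (2.800 surviving offspring).

5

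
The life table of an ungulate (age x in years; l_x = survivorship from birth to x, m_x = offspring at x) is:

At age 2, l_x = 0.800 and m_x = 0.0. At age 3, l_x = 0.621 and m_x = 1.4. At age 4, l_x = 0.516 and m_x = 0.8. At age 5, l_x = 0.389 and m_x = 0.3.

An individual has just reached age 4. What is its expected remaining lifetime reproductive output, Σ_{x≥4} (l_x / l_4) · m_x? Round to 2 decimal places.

l_4 = 0.516. Conditional survival from age 4 to x is l_x / l_4.
  x=4: (0.516/0.516) × 0.8 = 0.8000
  x=5: (0.389/0.516) × 0.3 = 0.2262
Sum = 0.8000 + 0.2262 = 1.0262

1.03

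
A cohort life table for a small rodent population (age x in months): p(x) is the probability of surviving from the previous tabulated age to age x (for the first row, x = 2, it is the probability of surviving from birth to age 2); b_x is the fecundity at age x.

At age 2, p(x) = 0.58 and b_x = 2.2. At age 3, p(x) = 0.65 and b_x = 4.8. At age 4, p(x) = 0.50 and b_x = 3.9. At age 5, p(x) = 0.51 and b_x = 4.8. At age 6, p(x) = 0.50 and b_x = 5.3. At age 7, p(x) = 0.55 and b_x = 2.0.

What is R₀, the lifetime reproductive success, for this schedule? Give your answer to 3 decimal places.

4.590

Survivorship from birth: l_x = p_2·p_3·…·p_x.
  l_2 = 0.58000
  l_3 = 0.37700
  l_4 = 0.18850
  l_5 = 0.09613
  l_6 = 0.04807
  l_7 = 0.02644
R₀ = Σ l_x b_x:
  age 2: 0.58000 × 2.2 = 1.2760
  age 3: 0.37700 × 4.8 = 1.8096
  age 4: 0.18850 × 3.9 = 0.7351
  age 5: 0.09613 × 4.8 = 0.4614
  age 6: 0.04807 × 5.3 = 0.2548
  age 7: 0.02644 × 2.0 = 0.0529
R₀ = 1.2760 + 1.8096 + 0.7351 + 0.4614 + 0.2548 + 0.0529 = 4.5898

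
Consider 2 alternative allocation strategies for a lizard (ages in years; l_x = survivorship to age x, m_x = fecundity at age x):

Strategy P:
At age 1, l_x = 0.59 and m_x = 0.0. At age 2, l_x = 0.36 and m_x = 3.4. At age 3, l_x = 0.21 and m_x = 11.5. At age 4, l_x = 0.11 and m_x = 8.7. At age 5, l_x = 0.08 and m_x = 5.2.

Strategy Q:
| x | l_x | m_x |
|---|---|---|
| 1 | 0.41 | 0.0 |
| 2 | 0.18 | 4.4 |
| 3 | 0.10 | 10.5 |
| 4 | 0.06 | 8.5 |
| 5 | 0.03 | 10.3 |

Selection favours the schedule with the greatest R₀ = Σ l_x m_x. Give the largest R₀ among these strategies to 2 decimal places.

5.01

Strategy P: R₀ = 0.59×0.0 + 0.36×3.4 + 0.21×11.5 + 0.11×8.7 + 0.08×5.2 = 5.0120
Strategy Q: R₀ = 0.41×0.0 + 0.18×4.4 + 0.10×10.5 + 0.06×8.5 + 0.03×10.3 = 2.6610
Highest R₀: strategy P with 5.0120.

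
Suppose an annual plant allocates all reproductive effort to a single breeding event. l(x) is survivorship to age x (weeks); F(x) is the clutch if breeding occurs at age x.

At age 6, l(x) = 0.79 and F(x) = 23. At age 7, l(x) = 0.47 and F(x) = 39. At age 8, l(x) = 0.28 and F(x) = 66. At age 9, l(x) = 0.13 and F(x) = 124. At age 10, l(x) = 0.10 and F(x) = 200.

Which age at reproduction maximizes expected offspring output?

10

Expected offspring if breeding at age x = l(x) × F(x):
  age 6: 0.79 × 23 = 18.170
  age 7: 0.47 × 39 = 18.330
  age 8: 0.28 × 66 = 18.480
  age 9: 0.13 × 124 = 16.120
  age 10: 0.10 × 200 = 20.000
Maximum at age 10 (20.000).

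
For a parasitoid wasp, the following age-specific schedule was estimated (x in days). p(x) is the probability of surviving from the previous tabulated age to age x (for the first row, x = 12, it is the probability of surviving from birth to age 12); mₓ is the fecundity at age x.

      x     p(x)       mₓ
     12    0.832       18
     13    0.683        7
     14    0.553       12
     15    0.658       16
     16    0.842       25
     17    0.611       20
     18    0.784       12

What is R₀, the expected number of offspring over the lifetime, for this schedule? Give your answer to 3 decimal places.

33.514

Survivorship from birth: l_x = p_12·p_13·…·p_x.
  l_12 = 0.83200
  l_13 = 0.56826
  l_14 = 0.31425
  l_15 = 0.20677
  l_16 = 0.17410
  l_17 = 0.10638
  l_18 = 0.08340
R₀ = Σ l_x mₓ:
  age 12: 0.83200 × 18 = 14.9760
  age 13: 0.56826 × 7 = 3.9778
  age 14: 0.31425 × 12 = 3.7710
  age 15: 0.20677 × 16 = 3.3083
  age 16: 0.17410 × 25 = 4.3525
  age 17: 0.10638 × 20 = 2.1276
  age 18: 0.08340 × 12 = 1.0008
R₀ = 14.9760 + 3.9778 + 3.7710 + 3.3083 + 4.3525 + 2.1276 + 1.0008 = 33.5140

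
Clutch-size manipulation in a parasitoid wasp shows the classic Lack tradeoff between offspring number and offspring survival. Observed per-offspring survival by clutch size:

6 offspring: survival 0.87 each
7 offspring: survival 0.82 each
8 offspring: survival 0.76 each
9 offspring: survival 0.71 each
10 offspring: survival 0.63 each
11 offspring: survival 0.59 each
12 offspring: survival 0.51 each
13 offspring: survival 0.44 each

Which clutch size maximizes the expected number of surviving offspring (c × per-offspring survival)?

Expected surviving offspring = c × s(c):
  c=6: 6 × 0.87 = 5.220
  c=7: 7 × 0.82 = 5.740
  c=8: 8 × 0.76 = 6.080
  c=9: 9 × 0.71 = 6.390
  c=10: 10 × 0.63 = 6.300
  c=11: 11 × 0.59 = 6.490
  c=12: 12 × 0.51 = 6.120
  c=13: 13 × 0.44 = 5.720
Maximum at c = 11 (6.490 surviving offspring).

11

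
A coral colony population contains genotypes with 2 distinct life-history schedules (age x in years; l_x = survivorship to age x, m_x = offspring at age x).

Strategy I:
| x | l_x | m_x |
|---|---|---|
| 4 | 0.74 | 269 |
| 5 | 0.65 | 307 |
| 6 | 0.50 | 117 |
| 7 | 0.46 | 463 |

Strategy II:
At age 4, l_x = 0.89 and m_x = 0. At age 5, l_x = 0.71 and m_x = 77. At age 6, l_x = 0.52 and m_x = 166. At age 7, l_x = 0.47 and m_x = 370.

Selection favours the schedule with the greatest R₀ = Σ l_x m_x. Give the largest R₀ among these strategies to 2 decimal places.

Strategy I: R₀ = 0.74×269 + 0.65×307 + 0.50×117 + 0.46×463 = 670.0900
Strategy II: R₀ = 0.89×0 + 0.71×77 + 0.52×166 + 0.47×370 = 314.8900
Highest R₀: strategy I with 670.0900.

670.09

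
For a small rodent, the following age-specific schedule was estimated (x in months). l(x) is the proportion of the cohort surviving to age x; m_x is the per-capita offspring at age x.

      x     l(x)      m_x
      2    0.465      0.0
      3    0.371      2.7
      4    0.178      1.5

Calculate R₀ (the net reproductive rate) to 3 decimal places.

R₀ = Σ l(x) m_x:
  age 2: 0.465 × 0.0 = 0.0000
  age 3: 0.371 × 2.7 = 1.0017
  age 4: 0.178 × 1.5 = 0.2670
R₀ = 0.0000 + 1.0017 + 0.2670 = 1.2687

1.269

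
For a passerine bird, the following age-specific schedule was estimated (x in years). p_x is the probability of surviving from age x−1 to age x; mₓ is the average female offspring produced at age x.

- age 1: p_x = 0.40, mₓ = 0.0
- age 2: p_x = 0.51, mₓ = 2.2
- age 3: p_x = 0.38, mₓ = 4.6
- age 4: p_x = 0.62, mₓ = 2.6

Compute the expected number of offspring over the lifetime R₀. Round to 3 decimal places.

0.930

Survivorship from birth: l_x = p_1·p_2·…·p_x.
  l_1 = 0.40000
  l_2 = 0.20400
  l_3 = 0.07752
  l_4 = 0.04806
R₀ = Σ l_x mₓ:
  age 1: 0.40000 × 0.0 = 0.0000
  age 2: 0.20400 × 2.2 = 0.4488
  age 3: 0.07752 × 4.6 = 0.3566
  age 4: 0.04806 × 2.6 = 0.1250
R₀ = 0.0000 + 0.4488 + 0.3566 + 0.1250 = 0.9303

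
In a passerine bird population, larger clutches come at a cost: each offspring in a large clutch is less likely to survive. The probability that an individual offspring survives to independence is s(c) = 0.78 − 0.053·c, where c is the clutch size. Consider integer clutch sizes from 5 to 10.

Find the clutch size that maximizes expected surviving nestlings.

Expected surviving nestlings = c × s(c):
  c=5: 5 × 0.515 = 2.575
  c=6: 6 × 0.462 = 2.772
  c=7: 7 × 0.409 = 2.863
  c=8: 8 × 0.356 = 2.848
  c=9: 9 × 0.303 = 2.727
  c=10: 10 × 0.250 = 2.500
Maximum at c = 7 (2.863 surviving nestlings).

7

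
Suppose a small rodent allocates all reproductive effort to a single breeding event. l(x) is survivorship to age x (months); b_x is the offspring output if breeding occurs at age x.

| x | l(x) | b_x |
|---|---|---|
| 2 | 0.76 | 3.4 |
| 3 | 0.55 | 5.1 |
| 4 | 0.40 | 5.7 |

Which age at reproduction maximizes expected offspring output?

Expected offspring if breeding at age x = l(x) × b_x:
  age 2: 0.76 × 3.4 = 2.584
  age 3: 0.55 × 5.1 = 2.805
  age 4: 0.40 × 5.7 = 2.280
Maximum at age 3 (2.805).

3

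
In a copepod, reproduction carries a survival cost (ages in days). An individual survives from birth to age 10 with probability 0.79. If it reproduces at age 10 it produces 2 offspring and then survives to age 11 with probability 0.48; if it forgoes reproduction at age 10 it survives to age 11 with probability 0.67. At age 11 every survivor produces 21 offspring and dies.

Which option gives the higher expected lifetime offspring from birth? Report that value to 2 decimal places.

breed at age 10: R₀ = 0.79 × (2 + 0.48 × 21) = 0.79 × 12.0800 = 9.5432
delay to age 11: R₀ = 0.79 × (0.67 × 21) = 0.79 × 14.0700 = 11.1153
Higher: delay to age 11 (11.1153).

11.12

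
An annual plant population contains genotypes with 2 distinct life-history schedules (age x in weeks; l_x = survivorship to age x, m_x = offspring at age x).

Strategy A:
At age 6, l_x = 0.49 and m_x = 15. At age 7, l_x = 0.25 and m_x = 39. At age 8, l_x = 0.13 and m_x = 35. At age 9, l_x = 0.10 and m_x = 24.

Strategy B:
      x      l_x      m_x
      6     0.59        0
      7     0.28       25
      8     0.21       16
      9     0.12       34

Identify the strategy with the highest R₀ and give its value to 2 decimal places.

24.05

Strategy A: R₀ = 0.49×15 + 0.25×39 + 0.13×35 + 0.10×24 = 24.0500
Strategy B: R₀ = 0.59×0 + 0.28×25 + 0.21×16 + 0.12×34 = 14.4400
Highest R₀: strategy A with 24.0500.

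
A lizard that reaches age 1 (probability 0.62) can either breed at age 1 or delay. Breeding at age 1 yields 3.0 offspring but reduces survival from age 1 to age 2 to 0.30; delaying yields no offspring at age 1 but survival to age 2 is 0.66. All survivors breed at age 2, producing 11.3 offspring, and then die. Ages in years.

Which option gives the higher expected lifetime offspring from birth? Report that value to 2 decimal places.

breed at age 1: R₀ = 0.62 × (3.0 + 0.30 × 11.3) = 0.62 × 6.3900 = 3.9618
delay to age 2: R₀ = 0.62 × (0.66 × 11.3) = 0.62 × 7.4580 = 4.6240
Higher: delay to age 2 (4.6240).

4.62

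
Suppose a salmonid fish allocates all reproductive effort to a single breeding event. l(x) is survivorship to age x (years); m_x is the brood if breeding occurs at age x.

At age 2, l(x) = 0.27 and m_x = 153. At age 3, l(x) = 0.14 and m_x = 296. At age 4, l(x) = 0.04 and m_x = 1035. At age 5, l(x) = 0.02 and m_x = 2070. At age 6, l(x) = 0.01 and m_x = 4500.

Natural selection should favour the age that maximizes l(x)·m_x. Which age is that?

6

Expected offspring if breeding at age x = l(x) × m_x:
  age 2: 0.27 × 153 = 41.310
  age 3: 0.14 × 296 = 41.440
  age 4: 0.04 × 1035 = 41.400
  age 5: 0.02 × 2070 = 41.400
  age 6: 0.01 × 4500 = 45.000
Maximum at age 6 (45.000).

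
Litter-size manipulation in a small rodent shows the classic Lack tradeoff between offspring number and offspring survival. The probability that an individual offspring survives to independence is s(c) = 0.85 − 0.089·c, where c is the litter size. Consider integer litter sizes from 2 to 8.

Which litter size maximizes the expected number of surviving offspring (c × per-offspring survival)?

5

Expected surviving offspring = c × s(c):
  c=2: 2 × 0.672 = 1.344
  c=3: 3 × 0.583 = 1.749
  c=4: 4 × 0.494 = 1.976
  c=5: 5 × 0.405 = 2.025
  c=6: 6 × 0.316 = 1.896
  c=7: 7 × 0.227 = 1.589
  c=8: 8 × 0.138 = 1.104
Maximum at c = 5 (2.025 surviving offspring).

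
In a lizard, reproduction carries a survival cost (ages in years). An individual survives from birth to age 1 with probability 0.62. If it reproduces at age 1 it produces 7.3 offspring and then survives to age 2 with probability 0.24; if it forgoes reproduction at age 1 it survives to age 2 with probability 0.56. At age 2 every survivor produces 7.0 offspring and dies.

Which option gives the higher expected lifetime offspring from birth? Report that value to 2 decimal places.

5.57

breed at age 1: R₀ = 0.62 × (7.3 + 0.24 × 7.0) = 0.62 × 8.9800 = 5.5676
delay to age 2: R₀ = 0.62 × (0.56 × 7.0) = 0.62 × 3.9200 = 2.4304
Higher: breed at age 1 (5.5676).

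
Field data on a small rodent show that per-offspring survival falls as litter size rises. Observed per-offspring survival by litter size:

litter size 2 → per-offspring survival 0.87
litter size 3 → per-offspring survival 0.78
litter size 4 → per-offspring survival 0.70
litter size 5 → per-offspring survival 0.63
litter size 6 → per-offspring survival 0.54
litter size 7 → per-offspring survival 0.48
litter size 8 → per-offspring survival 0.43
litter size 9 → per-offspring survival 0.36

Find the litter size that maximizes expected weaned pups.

Expected weaned pups = c × s(c):
  c=2: 2 × 0.87 = 1.740
  c=3: 3 × 0.78 = 2.340
  c=4: 4 × 0.70 = 2.800
  c=5: 5 × 0.63 = 3.150
  c=6: 6 × 0.54 = 3.240
  c=7: 7 × 0.48 = 3.360
  c=8: 8 × 0.43 = 3.440
  c=9: 9 × 0.36 = 3.240
Maximum at c = 8 (3.440 weaned pups).

8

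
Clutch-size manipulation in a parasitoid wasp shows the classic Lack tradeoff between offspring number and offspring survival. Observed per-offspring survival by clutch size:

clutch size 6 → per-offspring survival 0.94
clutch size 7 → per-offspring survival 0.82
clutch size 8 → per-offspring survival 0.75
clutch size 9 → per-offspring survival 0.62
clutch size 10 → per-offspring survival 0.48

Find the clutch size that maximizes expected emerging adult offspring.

Expected emerging adult offspring = c × s(c):
  c=6: 6 × 0.94 = 5.640
  c=7: 7 × 0.82 = 5.740
  c=8: 8 × 0.75 = 6.000
  c=9: 9 × 0.62 = 5.580
  c=10: 10 × 0.48 = 4.800
Maximum at c = 8 (6.000 emerging adult offspring).

8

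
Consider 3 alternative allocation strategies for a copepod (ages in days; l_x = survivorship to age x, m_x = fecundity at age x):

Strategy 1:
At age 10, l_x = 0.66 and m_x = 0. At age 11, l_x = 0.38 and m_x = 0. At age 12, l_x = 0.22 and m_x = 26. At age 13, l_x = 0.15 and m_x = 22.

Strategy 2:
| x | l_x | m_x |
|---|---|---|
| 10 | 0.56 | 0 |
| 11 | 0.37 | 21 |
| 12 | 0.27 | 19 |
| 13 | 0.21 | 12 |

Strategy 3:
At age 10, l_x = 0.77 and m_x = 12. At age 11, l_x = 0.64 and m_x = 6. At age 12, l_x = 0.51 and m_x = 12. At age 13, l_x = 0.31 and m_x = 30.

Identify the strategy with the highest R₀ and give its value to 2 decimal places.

28.50

Strategy 1: R₀ = 0.66×0 + 0.38×0 + 0.22×26 + 0.15×22 = 9.0200
Strategy 2: R₀ = 0.56×0 + 0.37×21 + 0.27×19 + 0.21×12 = 15.4200
Strategy 3: R₀ = 0.77×12 + 0.64×6 + 0.51×12 + 0.31×30 = 28.5000
Highest R₀: strategy 3 with 28.5000.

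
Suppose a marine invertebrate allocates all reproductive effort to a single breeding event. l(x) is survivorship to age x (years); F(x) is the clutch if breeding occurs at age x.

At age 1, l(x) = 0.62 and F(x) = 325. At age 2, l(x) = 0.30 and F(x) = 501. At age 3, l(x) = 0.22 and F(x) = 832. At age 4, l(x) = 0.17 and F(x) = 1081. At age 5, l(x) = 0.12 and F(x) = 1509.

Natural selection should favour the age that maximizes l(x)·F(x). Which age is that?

Expected offspring if breeding at age x = l(x) × F(x):
  age 1: 0.62 × 325 = 201.500
  age 2: 0.30 × 501 = 150.300
  age 3: 0.22 × 832 = 183.040
  age 4: 0.17 × 1081 = 183.770
  age 5: 0.12 × 1509 = 181.080
Maximum at age 1 (201.500).

1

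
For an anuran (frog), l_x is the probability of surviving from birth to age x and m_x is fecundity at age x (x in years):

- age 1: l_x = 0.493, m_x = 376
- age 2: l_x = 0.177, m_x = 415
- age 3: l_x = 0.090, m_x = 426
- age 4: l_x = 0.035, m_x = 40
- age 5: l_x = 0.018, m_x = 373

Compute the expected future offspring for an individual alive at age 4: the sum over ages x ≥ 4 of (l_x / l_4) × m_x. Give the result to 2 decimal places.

l_4 = 0.035. Conditional survival from age 4 to x is l_x / l_4.
  x=4: (0.035/0.035) × 40 = 40.0000
  x=5: (0.018/0.035) × 373 = 191.8286
Sum = 40.0000 + 191.8286 = 231.8286

231.83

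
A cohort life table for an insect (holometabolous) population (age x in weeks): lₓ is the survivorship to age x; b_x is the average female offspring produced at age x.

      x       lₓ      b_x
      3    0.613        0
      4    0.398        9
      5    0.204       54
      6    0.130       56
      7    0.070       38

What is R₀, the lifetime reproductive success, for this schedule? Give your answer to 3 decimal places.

24.538

R₀ = Σ lₓ b_x:
  age 3: 0.613 × 0 = 0.0000
  age 4: 0.398 × 9 = 3.5820
  age 5: 0.204 × 54 = 11.0160
  age 6: 0.130 × 56 = 7.2800
  age 7: 0.070 × 38 = 2.6600
R₀ = 0.0000 + 3.5820 + 11.0160 + 7.2800 + 2.6600 = 24.5380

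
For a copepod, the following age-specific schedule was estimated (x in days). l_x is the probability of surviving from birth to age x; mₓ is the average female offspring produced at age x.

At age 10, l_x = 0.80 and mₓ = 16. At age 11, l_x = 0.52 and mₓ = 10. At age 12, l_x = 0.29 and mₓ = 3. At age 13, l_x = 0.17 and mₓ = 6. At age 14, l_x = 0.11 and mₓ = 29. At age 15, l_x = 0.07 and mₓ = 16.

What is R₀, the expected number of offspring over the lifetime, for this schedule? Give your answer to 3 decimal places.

24.200

R₀ = Σ l_x mₓ:
  age 10: 0.80 × 16 = 12.8000
  age 11: 0.52 × 10 = 5.2000
  age 12: 0.29 × 3 = 0.8700
  age 13: 0.17 × 6 = 1.0200
  age 14: 0.11 × 29 = 3.1900
  age 15: 0.07 × 16 = 1.1200
R₀ = 12.8000 + 5.2000 + 0.8700 + 1.0200 + 3.1900 + 1.1200 = 24.2000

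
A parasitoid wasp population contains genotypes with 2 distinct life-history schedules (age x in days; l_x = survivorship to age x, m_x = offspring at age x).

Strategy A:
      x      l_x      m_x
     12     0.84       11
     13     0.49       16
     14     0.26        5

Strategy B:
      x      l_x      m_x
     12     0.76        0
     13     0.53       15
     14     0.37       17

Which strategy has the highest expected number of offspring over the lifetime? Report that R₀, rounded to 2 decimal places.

Strategy A: R₀ = 0.84×11 + 0.49×16 + 0.26×5 = 18.3800
Strategy B: R₀ = 0.76×0 + 0.53×15 + 0.37×17 = 14.2400
Highest R₀: strategy A with 18.3800.

18.38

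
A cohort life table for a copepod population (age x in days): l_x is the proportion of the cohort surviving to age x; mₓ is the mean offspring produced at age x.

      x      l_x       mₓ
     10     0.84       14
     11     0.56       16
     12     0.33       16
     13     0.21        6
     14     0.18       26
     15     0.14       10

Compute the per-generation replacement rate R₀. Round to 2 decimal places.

R₀ = Σ l_x mₓ:
  age 10: 0.84 × 14 = 11.7600
  age 11: 0.56 × 16 = 8.9600
  age 12: 0.33 × 16 = 5.2800
  age 13: 0.21 × 6 = 1.2600
  age 14: 0.18 × 26 = 4.6800
  age 15: 0.14 × 10 = 1.4000
R₀ = 11.7600 + 8.9600 + 5.2800 + 1.2600 + 4.6800 + 1.4000 = 33.3400

33.34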